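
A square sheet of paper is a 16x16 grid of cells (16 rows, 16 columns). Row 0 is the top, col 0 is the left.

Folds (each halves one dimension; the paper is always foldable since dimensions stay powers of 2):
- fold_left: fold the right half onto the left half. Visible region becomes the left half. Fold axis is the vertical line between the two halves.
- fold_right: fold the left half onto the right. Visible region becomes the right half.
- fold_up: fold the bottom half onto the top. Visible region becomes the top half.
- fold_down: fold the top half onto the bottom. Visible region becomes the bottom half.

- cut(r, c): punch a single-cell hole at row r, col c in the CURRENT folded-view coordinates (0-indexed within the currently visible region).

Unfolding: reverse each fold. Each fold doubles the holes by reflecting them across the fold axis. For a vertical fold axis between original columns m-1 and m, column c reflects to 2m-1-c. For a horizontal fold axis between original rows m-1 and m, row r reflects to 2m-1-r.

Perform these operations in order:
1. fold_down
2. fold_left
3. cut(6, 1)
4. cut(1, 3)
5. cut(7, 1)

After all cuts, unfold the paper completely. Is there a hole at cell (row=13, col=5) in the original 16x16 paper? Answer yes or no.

Op 1 fold_down: fold axis h@8; visible region now rows[8,16) x cols[0,16) = 8x16
Op 2 fold_left: fold axis v@8; visible region now rows[8,16) x cols[0,8) = 8x8
Op 3 cut(6, 1): punch at orig (14,1); cuts so far [(14, 1)]; region rows[8,16) x cols[0,8) = 8x8
Op 4 cut(1, 3): punch at orig (9,3); cuts so far [(9, 3), (14, 1)]; region rows[8,16) x cols[0,8) = 8x8
Op 5 cut(7, 1): punch at orig (15,1); cuts so far [(9, 3), (14, 1), (15, 1)]; region rows[8,16) x cols[0,8) = 8x8
Unfold 1 (reflect across v@8): 6 holes -> [(9, 3), (9, 12), (14, 1), (14, 14), (15, 1), (15, 14)]
Unfold 2 (reflect across h@8): 12 holes -> [(0, 1), (0, 14), (1, 1), (1, 14), (6, 3), (6, 12), (9, 3), (9, 12), (14, 1), (14, 14), (15, 1), (15, 14)]
Holes: [(0, 1), (0, 14), (1, 1), (1, 14), (6, 3), (6, 12), (9, 3), (9, 12), (14, 1), (14, 14), (15, 1), (15, 14)]

Answer: no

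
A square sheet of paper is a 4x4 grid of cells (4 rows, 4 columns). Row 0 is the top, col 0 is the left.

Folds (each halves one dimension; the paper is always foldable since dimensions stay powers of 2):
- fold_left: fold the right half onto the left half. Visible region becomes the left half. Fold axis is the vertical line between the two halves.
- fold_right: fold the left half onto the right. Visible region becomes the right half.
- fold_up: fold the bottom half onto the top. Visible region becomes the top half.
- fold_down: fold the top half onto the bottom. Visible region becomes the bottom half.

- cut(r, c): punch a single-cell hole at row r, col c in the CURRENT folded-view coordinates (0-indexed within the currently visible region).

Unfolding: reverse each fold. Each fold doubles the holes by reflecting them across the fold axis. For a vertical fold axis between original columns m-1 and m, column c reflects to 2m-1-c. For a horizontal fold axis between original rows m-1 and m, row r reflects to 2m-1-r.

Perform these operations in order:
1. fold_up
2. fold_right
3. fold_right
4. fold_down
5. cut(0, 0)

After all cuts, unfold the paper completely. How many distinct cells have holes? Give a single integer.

Answer: 16

Derivation:
Op 1 fold_up: fold axis h@2; visible region now rows[0,2) x cols[0,4) = 2x4
Op 2 fold_right: fold axis v@2; visible region now rows[0,2) x cols[2,4) = 2x2
Op 3 fold_right: fold axis v@3; visible region now rows[0,2) x cols[3,4) = 2x1
Op 4 fold_down: fold axis h@1; visible region now rows[1,2) x cols[3,4) = 1x1
Op 5 cut(0, 0): punch at orig (1,3); cuts so far [(1, 3)]; region rows[1,2) x cols[3,4) = 1x1
Unfold 1 (reflect across h@1): 2 holes -> [(0, 3), (1, 3)]
Unfold 2 (reflect across v@3): 4 holes -> [(0, 2), (0, 3), (1, 2), (1, 3)]
Unfold 3 (reflect across v@2): 8 holes -> [(0, 0), (0, 1), (0, 2), (0, 3), (1, 0), (1, 1), (1, 2), (1, 3)]
Unfold 4 (reflect across h@2): 16 holes -> [(0, 0), (0, 1), (0, 2), (0, 3), (1, 0), (1, 1), (1, 2), (1, 3), (2, 0), (2, 1), (2, 2), (2, 3), (3, 0), (3, 1), (3, 2), (3, 3)]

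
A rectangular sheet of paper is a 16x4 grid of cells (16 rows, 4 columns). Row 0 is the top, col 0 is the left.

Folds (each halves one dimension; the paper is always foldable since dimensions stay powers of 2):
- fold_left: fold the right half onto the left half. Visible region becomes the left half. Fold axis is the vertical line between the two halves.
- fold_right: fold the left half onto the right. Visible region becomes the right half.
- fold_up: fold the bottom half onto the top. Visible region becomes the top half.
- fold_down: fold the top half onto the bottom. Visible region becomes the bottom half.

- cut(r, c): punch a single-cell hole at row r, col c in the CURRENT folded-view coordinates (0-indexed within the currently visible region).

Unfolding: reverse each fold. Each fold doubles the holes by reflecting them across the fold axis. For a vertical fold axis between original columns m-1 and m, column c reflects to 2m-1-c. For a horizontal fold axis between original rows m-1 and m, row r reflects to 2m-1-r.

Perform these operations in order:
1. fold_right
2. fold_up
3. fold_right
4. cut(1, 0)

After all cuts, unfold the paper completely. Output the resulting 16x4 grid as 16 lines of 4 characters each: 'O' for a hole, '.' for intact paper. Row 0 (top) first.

Op 1 fold_right: fold axis v@2; visible region now rows[0,16) x cols[2,4) = 16x2
Op 2 fold_up: fold axis h@8; visible region now rows[0,8) x cols[2,4) = 8x2
Op 3 fold_right: fold axis v@3; visible region now rows[0,8) x cols[3,4) = 8x1
Op 4 cut(1, 0): punch at orig (1,3); cuts so far [(1, 3)]; region rows[0,8) x cols[3,4) = 8x1
Unfold 1 (reflect across v@3): 2 holes -> [(1, 2), (1, 3)]
Unfold 2 (reflect across h@8): 4 holes -> [(1, 2), (1, 3), (14, 2), (14, 3)]
Unfold 3 (reflect across v@2): 8 holes -> [(1, 0), (1, 1), (1, 2), (1, 3), (14, 0), (14, 1), (14, 2), (14, 3)]

Answer: ....
OOOO
....
....
....
....
....
....
....
....
....
....
....
....
OOOO
....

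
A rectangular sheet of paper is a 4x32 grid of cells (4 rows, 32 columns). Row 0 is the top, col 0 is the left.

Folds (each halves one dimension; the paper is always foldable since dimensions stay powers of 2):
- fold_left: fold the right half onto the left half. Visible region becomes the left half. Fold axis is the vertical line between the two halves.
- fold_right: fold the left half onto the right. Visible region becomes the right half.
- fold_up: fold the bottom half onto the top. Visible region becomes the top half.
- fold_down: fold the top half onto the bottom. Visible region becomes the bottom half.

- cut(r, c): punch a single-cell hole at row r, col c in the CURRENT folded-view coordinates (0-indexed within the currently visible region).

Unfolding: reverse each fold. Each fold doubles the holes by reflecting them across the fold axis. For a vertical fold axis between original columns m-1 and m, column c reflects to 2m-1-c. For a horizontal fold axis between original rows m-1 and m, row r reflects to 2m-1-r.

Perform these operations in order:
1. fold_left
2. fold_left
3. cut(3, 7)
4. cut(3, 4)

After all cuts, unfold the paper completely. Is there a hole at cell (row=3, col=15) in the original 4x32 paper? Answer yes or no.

Answer: no

Derivation:
Op 1 fold_left: fold axis v@16; visible region now rows[0,4) x cols[0,16) = 4x16
Op 2 fold_left: fold axis v@8; visible region now rows[0,4) x cols[0,8) = 4x8
Op 3 cut(3, 7): punch at orig (3,7); cuts so far [(3, 7)]; region rows[0,4) x cols[0,8) = 4x8
Op 4 cut(3, 4): punch at orig (3,4); cuts so far [(3, 4), (3, 7)]; region rows[0,4) x cols[0,8) = 4x8
Unfold 1 (reflect across v@8): 4 holes -> [(3, 4), (3, 7), (3, 8), (3, 11)]
Unfold 2 (reflect across v@16): 8 holes -> [(3, 4), (3, 7), (3, 8), (3, 11), (3, 20), (3, 23), (3, 24), (3, 27)]
Holes: [(3, 4), (3, 7), (3, 8), (3, 11), (3, 20), (3, 23), (3, 24), (3, 27)]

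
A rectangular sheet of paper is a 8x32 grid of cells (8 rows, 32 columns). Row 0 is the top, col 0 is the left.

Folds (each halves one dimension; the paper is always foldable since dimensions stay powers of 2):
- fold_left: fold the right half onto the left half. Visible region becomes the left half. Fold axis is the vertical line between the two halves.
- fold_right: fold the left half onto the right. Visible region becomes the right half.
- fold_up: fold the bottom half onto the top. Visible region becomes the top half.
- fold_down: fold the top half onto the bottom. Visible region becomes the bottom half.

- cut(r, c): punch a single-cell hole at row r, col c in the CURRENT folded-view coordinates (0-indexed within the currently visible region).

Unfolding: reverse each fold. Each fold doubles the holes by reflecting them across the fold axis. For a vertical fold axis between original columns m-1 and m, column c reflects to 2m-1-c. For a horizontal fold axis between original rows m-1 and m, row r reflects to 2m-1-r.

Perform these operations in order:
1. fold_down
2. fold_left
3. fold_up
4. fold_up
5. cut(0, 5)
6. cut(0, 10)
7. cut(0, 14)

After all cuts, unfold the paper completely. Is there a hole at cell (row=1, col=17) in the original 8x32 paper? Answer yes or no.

Op 1 fold_down: fold axis h@4; visible region now rows[4,8) x cols[0,32) = 4x32
Op 2 fold_left: fold axis v@16; visible region now rows[4,8) x cols[0,16) = 4x16
Op 3 fold_up: fold axis h@6; visible region now rows[4,6) x cols[0,16) = 2x16
Op 4 fold_up: fold axis h@5; visible region now rows[4,5) x cols[0,16) = 1x16
Op 5 cut(0, 5): punch at orig (4,5); cuts so far [(4, 5)]; region rows[4,5) x cols[0,16) = 1x16
Op 6 cut(0, 10): punch at orig (4,10); cuts so far [(4, 5), (4, 10)]; region rows[4,5) x cols[0,16) = 1x16
Op 7 cut(0, 14): punch at orig (4,14); cuts so far [(4, 5), (4, 10), (4, 14)]; region rows[4,5) x cols[0,16) = 1x16
Unfold 1 (reflect across h@5): 6 holes -> [(4, 5), (4, 10), (4, 14), (5, 5), (5, 10), (5, 14)]
Unfold 2 (reflect across h@6): 12 holes -> [(4, 5), (4, 10), (4, 14), (5, 5), (5, 10), (5, 14), (6, 5), (6, 10), (6, 14), (7, 5), (7, 10), (7, 14)]
Unfold 3 (reflect across v@16): 24 holes -> [(4, 5), (4, 10), (4, 14), (4, 17), (4, 21), (4, 26), (5, 5), (5, 10), (5, 14), (5, 17), (5, 21), (5, 26), (6, 5), (6, 10), (6, 14), (6, 17), (6, 21), (6, 26), (7, 5), (7, 10), (7, 14), (7, 17), (7, 21), (7, 26)]
Unfold 4 (reflect across h@4): 48 holes -> [(0, 5), (0, 10), (0, 14), (0, 17), (0, 21), (0, 26), (1, 5), (1, 10), (1, 14), (1, 17), (1, 21), (1, 26), (2, 5), (2, 10), (2, 14), (2, 17), (2, 21), (2, 26), (3, 5), (3, 10), (3, 14), (3, 17), (3, 21), (3, 26), (4, 5), (4, 10), (4, 14), (4, 17), (4, 21), (4, 26), (5, 5), (5, 10), (5, 14), (5, 17), (5, 21), (5, 26), (6, 5), (6, 10), (6, 14), (6, 17), (6, 21), (6, 26), (7, 5), (7, 10), (7, 14), (7, 17), (7, 21), (7, 26)]
Holes: [(0, 5), (0, 10), (0, 14), (0, 17), (0, 21), (0, 26), (1, 5), (1, 10), (1, 14), (1, 17), (1, 21), (1, 26), (2, 5), (2, 10), (2, 14), (2, 17), (2, 21), (2, 26), (3, 5), (3, 10), (3, 14), (3, 17), (3, 21), (3, 26), (4, 5), (4, 10), (4, 14), (4, 17), (4, 21), (4, 26), (5, 5), (5, 10), (5, 14), (5, 17), (5, 21), (5, 26), (6, 5), (6, 10), (6, 14), (6, 17), (6, 21), (6, 26), (7, 5), (7, 10), (7, 14), (7, 17), (7, 21), (7, 26)]

Answer: yes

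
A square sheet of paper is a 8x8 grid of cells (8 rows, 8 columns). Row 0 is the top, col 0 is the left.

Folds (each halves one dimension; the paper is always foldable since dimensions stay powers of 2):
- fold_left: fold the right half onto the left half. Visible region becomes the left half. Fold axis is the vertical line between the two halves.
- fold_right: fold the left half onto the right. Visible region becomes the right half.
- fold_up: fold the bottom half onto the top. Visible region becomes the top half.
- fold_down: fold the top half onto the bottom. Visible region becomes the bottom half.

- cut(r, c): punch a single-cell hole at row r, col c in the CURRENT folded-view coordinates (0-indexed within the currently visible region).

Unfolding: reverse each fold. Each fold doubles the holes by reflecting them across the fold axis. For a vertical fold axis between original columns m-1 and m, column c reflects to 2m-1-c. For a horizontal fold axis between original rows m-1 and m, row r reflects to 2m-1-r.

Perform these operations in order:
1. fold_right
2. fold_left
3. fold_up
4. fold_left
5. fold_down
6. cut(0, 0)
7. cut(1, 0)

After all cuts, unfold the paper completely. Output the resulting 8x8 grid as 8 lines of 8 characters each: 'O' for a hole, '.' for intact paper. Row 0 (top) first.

Answer: OOOOOOOO
OOOOOOOO
OOOOOOOO
OOOOOOOO
OOOOOOOO
OOOOOOOO
OOOOOOOO
OOOOOOOO

Derivation:
Op 1 fold_right: fold axis v@4; visible region now rows[0,8) x cols[4,8) = 8x4
Op 2 fold_left: fold axis v@6; visible region now rows[0,8) x cols[4,6) = 8x2
Op 3 fold_up: fold axis h@4; visible region now rows[0,4) x cols[4,6) = 4x2
Op 4 fold_left: fold axis v@5; visible region now rows[0,4) x cols[4,5) = 4x1
Op 5 fold_down: fold axis h@2; visible region now rows[2,4) x cols[4,5) = 2x1
Op 6 cut(0, 0): punch at orig (2,4); cuts so far [(2, 4)]; region rows[2,4) x cols[4,5) = 2x1
Op 7 cut(1, 0): punch at orig (3,4); cuts so far [(2, 4), (3, 4)]; region rows[2,4) x cols[4,5) = 2x1
Unfold 1 (reflect across h@2): 4 holes -> [(0, 4), (1, 4), (2, 4), (3, 4)]
Unfold 2 (reflect across v@5): 8 holes -> [(0, 4), (0, 5), (1, 4), (1, 5), (2, 4), (2, 5), (3, 4), (3, 5)]
Unfold 3 (reflect across h@4): 16 holes -> [(0, 4), (0, 5), (1, 4), (1, 5), (2, 4), (2, 5), (3, 4), (3, 5), (4, 4), (4, 5), (5, 4), (5, 5), (6, 4), (6, 5), (7, 4), (7, 5)]
Unfold 4 (reflect across v@6): 32 holes -> [(0, 4), (0, 5), (0, 6), (0, 7), (1, 4), (1, 5), (1, 6), (1, 7), (2, 4), (2, 5), (2, 6), (2, 7), (3, 4), (3, 5), (3, 6), (3, 7), (4, 4), (4, 5), (4, 6), (4, 7), (5, 4), (5, 5), (5, 6), (5, 7), (6, 4), (6, 5), (6, 6), (6, 7), (7, 4), (7, 5), (7, 6), (7, 7)]
Unfold 5 (reflect across v@4): 64 holes -> [(0, 0), (0, 1), (0, 2), (0, 3), (0, 4), (0, 5), (0, 6), (0, 7), (1, 0), (1, 1), (1, 2), (1, 3), (1, 4), (1, 5), (1, 6), (1, 7), (2, 0), (2, 1), (2, 2), (2, 3), (2, 4), (2, 5), (2, 6), (2, 7), (3, 0), (3, 1), (3, 2), (3, 3), (3, 4), (3, 5), (3, 6), (3, 7), (4, 0), (4, 1), (4, 2), (4, 3), (4, 4), (4, 5), (4, 6), (4, 7), (5, 0), (5, 1), (5, 2), (5, 3), (5, 4), (5, 5), (5, 6), (5, 7), (6, 0), (6, 1), (6, 2), (6, 3), (6, 4), (6, 5), (6, 6), (6, 7), (7, 0), (7, 1), (7, 2), (7, 3), (7, 4), (7, 5), (7, 6), (7, 7)]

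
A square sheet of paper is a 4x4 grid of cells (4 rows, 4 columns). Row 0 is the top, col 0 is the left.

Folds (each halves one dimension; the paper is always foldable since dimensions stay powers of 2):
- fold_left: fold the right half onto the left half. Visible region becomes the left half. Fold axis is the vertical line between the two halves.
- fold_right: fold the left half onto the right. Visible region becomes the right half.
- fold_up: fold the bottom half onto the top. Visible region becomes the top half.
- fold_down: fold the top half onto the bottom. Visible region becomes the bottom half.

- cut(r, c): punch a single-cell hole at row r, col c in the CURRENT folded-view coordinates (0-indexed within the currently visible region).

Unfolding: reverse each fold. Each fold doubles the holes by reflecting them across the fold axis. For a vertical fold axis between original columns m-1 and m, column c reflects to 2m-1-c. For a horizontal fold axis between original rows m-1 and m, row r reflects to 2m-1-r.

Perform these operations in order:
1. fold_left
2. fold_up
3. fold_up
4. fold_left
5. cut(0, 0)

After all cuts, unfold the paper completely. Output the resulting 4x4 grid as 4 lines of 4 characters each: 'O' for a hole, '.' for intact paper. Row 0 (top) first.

Op 1 fold_left: fold axis v@2; visible region now rows[0,4) x cols[0,2) = 4x2
Op 2 fold_up: fold axis h@2; visible region now rows[0,2) x cols[0,2) = 2x2
Op 3 fold_up: fold axis h@1; visible region now rows[0,1) x cols[0,2) = 1x2
Op 4 fold_left: fold axis v@1; visible region now rows[0,1) x cols[0,1) = 1x1
Op 5 cut(0, 0): punch at orig (0,0); cuts so far [(0, 0)]; region rows[0,1) x cols[0,1) = 1x1
Unfold 1 (reflect across v@1): 2 holes -> [(0, 0), (0, 1)]
Unfold 2 (reflect across h@1): 4 holes -> [(0, 0), (0, 1), (1, 0), (1, 1)]
Unfold 3 (reflect across h@2): 8 holes -> [(0, 0), (0, 1), (1, 0), (1, 1), (2, 0), (2, 1), (3, 0), (3, 1)]
Unfold 4 (reflect across v@2): 16 holes -> [(0, 0), (0, 1), (0, 2), (0, 3), (1, 0), (1, 1), (1, 2), (1, 3), (2, 0), (2, 1), (2, 2), (2, 3), (3, 0), (3, 1), (3, 2), (3, 3)]

Answer: OOOO
OOOO
OOOO
OOOO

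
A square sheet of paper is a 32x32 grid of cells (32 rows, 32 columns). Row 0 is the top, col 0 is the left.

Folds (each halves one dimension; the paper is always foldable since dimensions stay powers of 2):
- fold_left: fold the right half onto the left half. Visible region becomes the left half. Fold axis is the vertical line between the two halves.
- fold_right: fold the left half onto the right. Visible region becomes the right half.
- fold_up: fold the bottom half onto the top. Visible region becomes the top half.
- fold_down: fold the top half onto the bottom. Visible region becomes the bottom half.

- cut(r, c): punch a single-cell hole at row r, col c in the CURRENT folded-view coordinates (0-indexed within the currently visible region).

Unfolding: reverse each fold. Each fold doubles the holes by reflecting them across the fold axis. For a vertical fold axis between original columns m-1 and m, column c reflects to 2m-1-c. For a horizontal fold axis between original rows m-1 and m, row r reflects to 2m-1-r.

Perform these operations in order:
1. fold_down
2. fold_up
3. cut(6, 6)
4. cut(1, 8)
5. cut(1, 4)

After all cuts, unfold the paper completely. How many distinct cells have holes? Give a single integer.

Op 1 fold_down: fold axis h@16; visible region now rows[16,32) x cols[0,32) = 16x32
Op 2 fold_up: fold axis h@24; visible region now rows[16,24) x cols[0,32) = 8x32
Op 3 cut(6, 6): punch at orig (22,6); cuts so far [(22, 6)]; region rows[16,24) x cols[0,32) = 8x32
Op 4 cut(1, 8): punch at orig (17,8); cuts so far [(17, 8), (22, 6)]; region rows[16,24) x cols[0,32) = 8x32
Op 5 cut(1, 4): punch at orig (17,4); cuts so far [(17, 4), (17, 8), (22, 6)]; region rows[16,24) x cols[0,32) = 8x32
Unfold 1 (reflect across h@24): 6 holes -> [(17, 4), (17, 8), (22, 6), (25, 6), (30, 4), (30, 8)]
Unfold 2 (reflect across h@16): 12 holes -> [(1, 4), (1, 8), (6, 6), (9, 6), (14, 4), (14, 8), (17, 4), (17, 8), (22, 6), (25, 6), (30, 4), (30, 8)]

Answer: 12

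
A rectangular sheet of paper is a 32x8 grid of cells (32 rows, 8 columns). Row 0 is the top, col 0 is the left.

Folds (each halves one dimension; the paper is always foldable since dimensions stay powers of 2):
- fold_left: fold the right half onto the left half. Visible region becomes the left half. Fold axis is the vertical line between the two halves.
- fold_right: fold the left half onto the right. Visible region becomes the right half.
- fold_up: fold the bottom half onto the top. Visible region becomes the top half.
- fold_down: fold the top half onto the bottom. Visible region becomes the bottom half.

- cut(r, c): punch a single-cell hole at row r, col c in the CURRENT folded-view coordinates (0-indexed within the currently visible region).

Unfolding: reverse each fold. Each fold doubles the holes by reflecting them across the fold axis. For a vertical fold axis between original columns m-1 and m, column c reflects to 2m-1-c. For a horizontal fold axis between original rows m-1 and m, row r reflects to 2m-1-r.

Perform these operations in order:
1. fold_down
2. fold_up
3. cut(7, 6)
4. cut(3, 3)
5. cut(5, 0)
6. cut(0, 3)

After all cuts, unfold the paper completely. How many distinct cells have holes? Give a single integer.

Answer: 16

Derivation:
Op 1 fold_down: fold axis h@16; visible region now rows[16,32) x cols[0,8) = 16x8
Op 2 fold_up: fold axis h@24; visible region now rows[16,24) x cols[0,8) = 8x8
Op 3 cut(7, 6): punch at orig (23,6); cuts so far [(23, 6)]; region rows[16,24) x cols[0,8) = 8x8
Op 4 cut(3, 3): punch at orig (19,3); cuts so far [(19, 3), (23, 6)]; region rows[16,24) x cols[0,8) = 8x8
Op 5 cut(5, 0): punch at orig (21,0); cuts so far [(19, 3), (21, 0), (23, 6)]; region rows[16,24) x cols[0,8) = 8x8
Op 6 cut(0, 3): punch at orig (16,3); cuts so far [(16, 3), (19, 3), (21, 0), (23, 6)]; region rows[16,24) x cols[0,8) = 8x8
Unfold 1 (reflect across h@24): 8 holes -> [(16, 3), (19, 3), (21, 0), (23, 6), (24, 6), (26, 0), (28, 3), (31, 3)]
Unfold 2 (reflect across h@16): 16 holes -> [(0, 3), (3, 3), (5, 0), (7, 6), (8, 6), (10, 0), (12, 3), (15, 3), (16, 3), (19, 3), (21, 0), (23, 6), (24, 6), (26, 0), (28, 3), (31, 3)]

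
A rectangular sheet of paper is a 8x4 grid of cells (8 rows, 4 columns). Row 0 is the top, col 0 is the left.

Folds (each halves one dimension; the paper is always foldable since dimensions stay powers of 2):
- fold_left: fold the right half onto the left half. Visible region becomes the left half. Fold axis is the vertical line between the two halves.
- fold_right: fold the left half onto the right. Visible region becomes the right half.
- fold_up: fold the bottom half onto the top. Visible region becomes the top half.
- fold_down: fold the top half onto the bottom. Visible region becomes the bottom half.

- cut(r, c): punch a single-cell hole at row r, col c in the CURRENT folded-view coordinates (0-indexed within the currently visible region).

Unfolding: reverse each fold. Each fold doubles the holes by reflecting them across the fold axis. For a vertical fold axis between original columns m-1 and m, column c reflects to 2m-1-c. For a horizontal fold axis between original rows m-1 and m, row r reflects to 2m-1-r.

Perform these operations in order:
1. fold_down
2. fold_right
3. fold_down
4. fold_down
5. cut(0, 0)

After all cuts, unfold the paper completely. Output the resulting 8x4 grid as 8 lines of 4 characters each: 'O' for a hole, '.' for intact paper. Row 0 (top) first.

Answer: .OO.
.OO.
.OO.
.OO.
.OO.
.OO.
.OO.
.OO.

Derivation:
Op 1 fold_down: fold axis h@4; visible region now rows[4,8) x cols[0,4) = 4x4
Op 2 fold_right: fold axis v@2; visible region now rows[4,8) x cols[2,4) = 4x2
Op 3 fold_down: fold axis h@6; visible region now rows[6,8) x cols[2,4) = 2x2
Op 4 fold_down: fold axis h@7; visible region now rows[7,8) x cols[2,4) = 1x2
Op 5 cut(0, 0): punch at orig (7,2); cuts so far [(7, 2)]; region rows[7,8) x cols[2,4) = 1x2
Unfold 1 (reflect across h@7): 2 holes -> [(6, 2), (7, 2)]
Unfold 2 (reflect across h@6): 4 holes -> [(4, 2), (5, 2), (6, 2), (7, 2)]
Unfold 3 (reflect across v@2): 8 holes -> [(4, 1), (4, 2), (5, 1), (5, 2), (6, 1), (6, 2), (7, 1), (7, 2)]
Unfold 4 (reflect across h@4): 16 holes -> [(0, 1), (0, 2), (1, 1), (1, 2), (2, 1), (2, 2), (3, 1), (3, 2), (4, 1), (4, 2), (5, 1), (5, 2), (6, 1), (6, 2), (7, 1), (7, 2)]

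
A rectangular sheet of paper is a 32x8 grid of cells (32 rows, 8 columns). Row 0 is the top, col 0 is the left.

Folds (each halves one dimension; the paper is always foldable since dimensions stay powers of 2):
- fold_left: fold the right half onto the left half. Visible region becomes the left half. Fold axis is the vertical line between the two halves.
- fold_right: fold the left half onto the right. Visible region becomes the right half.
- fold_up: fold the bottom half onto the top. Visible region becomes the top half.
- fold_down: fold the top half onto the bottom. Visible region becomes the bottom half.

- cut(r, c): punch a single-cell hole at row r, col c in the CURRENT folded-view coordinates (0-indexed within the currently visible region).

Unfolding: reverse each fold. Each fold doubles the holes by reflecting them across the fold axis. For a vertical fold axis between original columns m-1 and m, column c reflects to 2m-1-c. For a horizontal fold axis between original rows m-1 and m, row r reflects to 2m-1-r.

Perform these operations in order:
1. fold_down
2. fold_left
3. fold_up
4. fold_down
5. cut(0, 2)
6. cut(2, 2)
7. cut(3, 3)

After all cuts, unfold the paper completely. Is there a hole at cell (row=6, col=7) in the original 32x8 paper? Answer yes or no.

Answer: no

Derivation:
Op 1 fold_down: fold axis h@16; visible region now rows[16,32) x cols[0,8) = 16x8
Op 2 fold_left: fold axis v@4; visible region now rows[16,32) x cols[0,4) = 16x4
Op 3 fold_up: fold axis h@24; visible region now rows[16,24) x cols[0,4) = 8x4
Op 4 fold_down: fold axis h@20; visible region now rows[20,24) x cols[0,4) = 4x4
Op 5 cut(0, 2): punch at orig (20,2); cuts so far [(20, 2)]; region rows[20,24) x cols[0,4) = 4x4
Op 6 cut(2, 2): punch at orig (22,2); cuts so far [(20, 2), (22, 2)]; region rows[20,24) x cols[0,4) = 4x4
Op 7 cut(3, 3): punch at orig (23,3); cuts so far [(20, 2), (22, 2), (23, 3)]; region rows[20,24) x cols[0,4) = 4x4
Unfold 1 (reflect across h@20): 6 holes -> [(16, 3), (17, 2), (19, 2), (20, 2), (22, 2), (23, 3)]
Unfold 2 (reflect across h@24): 12 holes -> [(16, 3), (17, 2), (19, 2), (20, 2), (22, 2), (23, 3), (24, 3), (25, 2), (27, 2), (28, 2), (30, 2), (31, 3)]
Unfold 3 (reflect across v@4): 24 holes -> [(16, 3), (16, 4), (17, 2), (17, 5), (19, 2), (19, 5), (20, 2), (20, 5), (22, 2), (22, 5), (23, 3), (23, 4), (24, 3), (24, 4), (25, 2), (25, 5), (27, 2), (27, 5), (28, 2), (28, 5), (30, 2), (30, 5), (31, 3), (31, 4)]
Unfold 4 (reflect across h@16): 48 holes -> [(0, 3), (0, 4), (1, 2), (1, 5), (3, 2), (3, 5), (4, 2), (4, 5), (6, 2), (6, 5), (7, 3), (7, 4), (8, 3), (8, 4), (9, 2), (9, 5), (11, 2), (11, 5), (12, 2), (12, 5), (14, 2), (14, 5), (15, 3), (15, 4), (16, 3), (16, 4), (17, 2), (17, 5), (19, 2), (19, 5), (20, 2), (20, 5), (22, 2), (22, 5), (23, 3), (23, 4), (24, 3), (24, 4), (25, 2), (25, 5), (27, 2), (27, 5), (28, 2), (28, 5), (30, 2), (30, 5), (31, 3), (31, 4)]
Holes: [(0, 3), (0, 4), (1, 2), (1, 5), (3, 2), (3, 5), (4, 2), (4, 5), (6, 2), (6, 5), (7, 3), (7, 4), (8, 3), (8, 4), (9, 2), (9, 5), (11, 2), (11, 5), (12, 2), (12, 5), (14, 2), (14, 5), (15, 3), (15, 4), (16, 3), (16, 4), (17, 2), (17, 5), (19, 2), (19, 5), (20, 2), (20, 5), (22, 2), (22, 5), (23, 3), (23, 4), (24, 3), (24, 4), (25, 2), (25, 5), (27, 2), (27, 5), (28, 2), (28, 5), (30, 2), (30, 5), (31, 3), (31, 4)]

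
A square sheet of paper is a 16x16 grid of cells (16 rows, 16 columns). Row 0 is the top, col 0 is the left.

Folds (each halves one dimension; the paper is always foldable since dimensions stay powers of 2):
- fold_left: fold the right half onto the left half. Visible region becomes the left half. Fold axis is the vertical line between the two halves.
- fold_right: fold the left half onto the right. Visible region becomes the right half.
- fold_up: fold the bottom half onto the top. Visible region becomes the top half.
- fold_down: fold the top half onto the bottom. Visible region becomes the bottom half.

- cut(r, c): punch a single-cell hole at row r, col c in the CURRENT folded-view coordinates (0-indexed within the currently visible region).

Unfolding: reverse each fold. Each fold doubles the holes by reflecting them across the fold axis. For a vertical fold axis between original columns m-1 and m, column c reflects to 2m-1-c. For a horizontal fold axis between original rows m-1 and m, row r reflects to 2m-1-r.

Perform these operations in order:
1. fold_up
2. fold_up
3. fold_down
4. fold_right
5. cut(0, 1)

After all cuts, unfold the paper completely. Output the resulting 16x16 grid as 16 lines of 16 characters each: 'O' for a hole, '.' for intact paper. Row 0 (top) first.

Answer: ................
......O..O......
......O..O......
................
................
......O..O......
......O..O......
................
................
......O..O......
......O..O......
................
................
......O..O......
......O..O......
................

Derivation:
Op 1 fold_up: fold axis h@8; visible region now rows[0,8) x cols[0,16) = 8x16
Op 2 fold_up: fold axis h@4; visible region now rows[0,4) x cols[0,16) = 4x16
Op 3 fold_down: fold axis h@2; visible region now rows[2,4) x cols[0,16) = 2x16
Op 4 fold_right: fold axis v@8; visible region now rows[2,4) x cols[8,16) = 2x8
Op 5 cut(0, 1): punch at orig (2,9); cuts so far [(2, 9)]; region rows[2,4) x cols[8,16) = 2x8
Unfold 1 (reflect across v@8): 2 holes -> [(2, 6), (2, 9)]
Unfold 2 (reflect across h@2): 4 holes -> [(1, 6), (1, 9), (2, 6), (2, 9)]
Unfold 3 (reflect across h@4): 8 holes -> [(1, 6), (1, 9), (2, 6), (2, 9), (5, 6), (5, 9), (6, 6), (6, 9)]
Unfold 4 (reflect across h@8): 16 holes -> [(1, 6), (1, 9), (2, 6), (2, 9), (5, 6), (5, 9), (6, 6), (6, 9), (9, 6), (9, 9), (10, 6), (10, 9), (13, 6), (13, 9), (14, 6), (14, 9)]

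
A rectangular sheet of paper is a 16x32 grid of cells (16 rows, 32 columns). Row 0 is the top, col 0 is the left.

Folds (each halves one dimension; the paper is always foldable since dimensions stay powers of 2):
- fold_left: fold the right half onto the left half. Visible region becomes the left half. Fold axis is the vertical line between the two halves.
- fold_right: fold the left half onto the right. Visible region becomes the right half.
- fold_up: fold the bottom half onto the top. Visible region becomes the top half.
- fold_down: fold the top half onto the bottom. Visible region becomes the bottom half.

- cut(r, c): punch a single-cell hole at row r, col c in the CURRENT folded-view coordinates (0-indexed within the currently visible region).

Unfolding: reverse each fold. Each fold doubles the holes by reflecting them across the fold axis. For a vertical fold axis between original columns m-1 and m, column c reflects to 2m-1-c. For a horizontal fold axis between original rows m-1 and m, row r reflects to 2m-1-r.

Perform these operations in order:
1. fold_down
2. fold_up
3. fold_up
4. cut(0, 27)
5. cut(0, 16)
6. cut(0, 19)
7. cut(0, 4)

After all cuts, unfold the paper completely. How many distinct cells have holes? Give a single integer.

Answer: 32

Derivation:
Op 1 fold_down: fold axis h@8; visible region now rows[8,16) x cols[0,32) = 8x32
Op 2 fold_up: fold axis h@12; visible region now rows[8,12) x cols[0,32) = 4x32
Op 3 fold_up: fold axis h@10; visible region now rows[8,10) x cols[0,32) = 2x32
Op 4 cut(0, 27): punch at orig (8,27); cuts so far [(8, 27)]; region rows[8,10) x cols[0,32) = 2x32
Op 5 cut(0, 16): punch at orig (8,16); cuts so far [(8, 16), (8, 27)]; region rows[8,10) x cols[0,32) = 2x32
Op 6 cut(0, 19): punch at orig (8,19); cuts so far [(8, 16), (8, 19), (8, 27)]; region rows[8,10) x cols[0,32) = 2x32
Op 7 cut(0, 4): punch at orig (8,4); cuts so far [(8, 4), (8, 16), (8, 19), (8, 27)]; region rows[8,10) x cols[0,32) = 2x32
Unfold 1 (reflect across h@10): 8 holes -> [(8, 4), (8, 16), (8, 19), (8, 27), (11, 4), (11, 16), (11, 19), (11, 27)]
Unfold 2 (reflect across h@12): 16 holes -> [(8, 4), (8, 16), (8, 19), (8, 27), (11, 4), (11, 16), (11, 19), (11, 27), (12, 4), (12, 16), (12, 19), (12, 27), (15, 4), (15, 16), (15, 19), (15, 27)]
Unfold 3 (reflect across h@8): 32 holes -> [(0, 4), (0, 16), (0, 19), (0, 27), (3, 4), (3, 16), (3, 19), (3, 27), (4, 4), (4, 16), (4, 19), (4, 27), (7, 4), (7, 16), (7, 19), (7, 27), (8, 4), (8, 16), (8, 19), (8, 27), (11, 4), (11, 16), (11, 19), (11, 27), (12, 4), (12, 16), (12, 19), (12, 27), (15, 4), (15, 16), (15, 19), (15, 27)]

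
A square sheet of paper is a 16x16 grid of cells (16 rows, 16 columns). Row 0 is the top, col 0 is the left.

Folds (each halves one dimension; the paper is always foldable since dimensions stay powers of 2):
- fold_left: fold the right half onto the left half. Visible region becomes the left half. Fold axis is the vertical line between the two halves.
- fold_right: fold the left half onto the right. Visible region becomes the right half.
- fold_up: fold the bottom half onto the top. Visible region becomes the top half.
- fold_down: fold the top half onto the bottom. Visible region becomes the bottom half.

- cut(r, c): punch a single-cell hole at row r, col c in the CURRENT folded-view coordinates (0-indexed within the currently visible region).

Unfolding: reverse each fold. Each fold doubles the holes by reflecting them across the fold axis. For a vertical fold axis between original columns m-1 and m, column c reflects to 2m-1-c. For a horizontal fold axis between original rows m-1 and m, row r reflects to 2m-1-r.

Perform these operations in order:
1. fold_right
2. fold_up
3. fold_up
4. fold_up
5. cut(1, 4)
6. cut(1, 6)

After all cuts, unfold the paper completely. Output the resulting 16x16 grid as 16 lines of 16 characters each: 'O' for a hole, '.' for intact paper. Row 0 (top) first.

Answer: ................
.O.O........O.O.
.O.O........O.O.
................
................
.O.O........O.O.
.O.O........O.O.
................
................
.O.O........O.O.
.O.O........O.O.
................
................
.O.O........O.O.
.O.O........O.O.
................

Derivation:
Op 1 fold_right: fold axis v@8; visible region now rows[0,16) x cols[8,16) = 16x8
Op 2 fold_up: fold axis h@8; visible region now rows[0,8) x cols[8,16) = 8x8
Op 3 fold_up: fold axis h@4; visible region now rows[0,4) x cols[8,16) = 4x8
Op 4 fold_up: fold axis h@2; visible region now rows[0,2) x cols[8,16) = 2x8
Op 5 cut(1, 4): punch at orig (1,12); cuts so far [(1, 12)]; region rows[0,2) x cols[8,16) = 2x8
Op 6 cut(1, 6): punch at orig (1,14); cuts so far [(1, 12), (1, 14)]; region rows[0,2) x cols[8,16) = 2x8
Unfold 1 (reflect across h@2): 4 holes -> [(1, 12), (1, 14), (2, 12), (2, 14)]
Unfold 2 (reflect across h@4): 8 holes -> [(1, 12), (1, 14), (2, 12), (2, 14), (5, 12), (5, 14), (6, 12), (6, 14)]
Unfold 3 (reflect across h@8): 16 holes -> [(1, 12), (1, 14), (2, 12), (2, 14), (5, 12), (5, 14), (6, 12), (6, 14), (9, 12), (9, 14), (10, 12), (10, 14), (13, 12), (13, 14), (14, 12), (14, 14)]
Unfold 4 (reflect across v@8): 32 holes -> [(1, 1), (1, 3), (1, 12), (1, 14), (2, 1), (2, 3), (2, 12), (2, 14), (5, 1), (5, 3), (5, 12), (5, 14), (6, 1), (6, 3), (6, 12), (6, 14), (9, 1), (9, 3), (9, 12), (9, 14), (10, 1), (10, 3), (10, 12), (10, 14), (13, 1), (13, 3), (13, 12), (13, 14), (14, 1), (14, 3), (14, 12), (14, 14)]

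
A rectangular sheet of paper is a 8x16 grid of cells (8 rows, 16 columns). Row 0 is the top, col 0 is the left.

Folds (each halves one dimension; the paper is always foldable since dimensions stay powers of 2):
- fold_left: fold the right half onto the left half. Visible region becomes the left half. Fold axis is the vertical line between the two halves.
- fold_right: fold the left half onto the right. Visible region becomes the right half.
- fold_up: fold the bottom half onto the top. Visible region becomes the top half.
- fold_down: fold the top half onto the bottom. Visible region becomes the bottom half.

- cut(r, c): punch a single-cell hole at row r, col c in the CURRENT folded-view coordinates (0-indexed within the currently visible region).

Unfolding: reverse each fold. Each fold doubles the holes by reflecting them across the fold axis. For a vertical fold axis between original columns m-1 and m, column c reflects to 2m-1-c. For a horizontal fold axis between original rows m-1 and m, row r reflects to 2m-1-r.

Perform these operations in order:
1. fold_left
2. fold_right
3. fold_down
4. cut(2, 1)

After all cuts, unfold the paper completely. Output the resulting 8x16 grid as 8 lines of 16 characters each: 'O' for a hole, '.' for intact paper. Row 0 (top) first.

Op 1 fold_left: fold axis v@8; visible region now rows[0,8) x cols[0,8) = 8x8
Op 2 fold_right: fold axis v@4; visible region now rows[0,8) x cols[4,8) = 8x4
Op 3 fold_down: fold axis h@4; visible region now rows[4,8) x cols[4,8) = 4x4
Op 4 cut(2, 1): punch at orig (6,5); cuts so far [(6, 5)]; region rows[4,8) x cols[4,8) = 4x4
Unfold 1 (reflect across h@4): 2 holes -> [(1, 5), (6, 5)]
Unfold 2 (reflect across v@4): 4 holes -> [(1, 2), (1, 5), (6, 2), (6, 5)]
Unfold 3 (reflect across v@8): 8 holes -> [(1, 2), (1, 5), (1, 10), (1, 13), (6, 2), (6, 5), (6, 10), (6, 13)]

Answer: ................
..O..O....O..O..
................
................
................
................
..O..O....O..O..
................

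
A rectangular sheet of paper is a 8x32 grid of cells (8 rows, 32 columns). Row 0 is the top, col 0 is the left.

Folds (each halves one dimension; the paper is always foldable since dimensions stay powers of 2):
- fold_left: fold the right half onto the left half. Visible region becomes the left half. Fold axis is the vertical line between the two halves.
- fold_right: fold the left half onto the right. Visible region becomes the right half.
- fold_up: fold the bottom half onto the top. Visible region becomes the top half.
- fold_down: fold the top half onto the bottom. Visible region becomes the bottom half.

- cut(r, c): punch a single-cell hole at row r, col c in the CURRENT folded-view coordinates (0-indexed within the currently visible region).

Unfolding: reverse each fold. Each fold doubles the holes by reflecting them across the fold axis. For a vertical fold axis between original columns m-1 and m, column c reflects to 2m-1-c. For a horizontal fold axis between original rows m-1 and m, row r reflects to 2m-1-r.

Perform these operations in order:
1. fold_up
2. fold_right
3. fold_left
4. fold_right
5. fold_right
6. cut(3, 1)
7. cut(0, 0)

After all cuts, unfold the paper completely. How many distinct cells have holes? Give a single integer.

Op 1 fold_up: fold axis h@4; visible region now rows[0,4) x cols[0,32) = 4x32
Op 2 fold_right: fold axis v@16; visible region now rows[0,4) x cols[16,32) = 4x16
Op 3 fold_left: fold axis v@24; visible region now rows[0,4) x cols[16,24) = 4x8
Op 4 fold_right: fold axis v@20; visible region now rows[0,4) x cols[20,24) = 4x4
Op 5 fold_right: fold axis v@22; visible region now rows[0,4) x cols[22,24) = 4x2
Op 6 cut(3, 1): punch at orig (3,23); cuts so far [(3, 23)]; region rows[0,4) x cols[22,24) = 4x2
Op 7 cut(0, 0): punch at orig (0,22); cuts so far [(0, 22), (3, 23)]; region rows[0,4) x cols[22,24) = 4x2
Unfold 1 (reflect across v@22): 4 holes -> [(0, 21), (0, 22), (3, 20), (3, 23)]
Unfold 2 (reflect across v@20): 8 holes -> [(0, 17), (0, 18), (0, 21), (0, 22), (3, 16), (3, 19), (3, 20), (3, 23)]
Unfold 3 (reflect across v@24): 16 holes -> [(0, 17), (0, 18), (0, 21), (0, 22), (0, 25), (0, 26), (0, 29), (0, 30), (3, 16), (3, 19), (3, 20), (3, 23), (3, 24), (3, 27), (3, 28), (3, 31)]
Unfold 4 (reflect across v@16): 32 holes -> [(0, 1), (0, 2), (0, 5), (0, 6), (0, 9), (0, 10), (0, 13), (0, 14), (0, 17), (0, 18), (0, 21), (0, 22), (0, 25), (0, 26), (0, 29), (0, 30), (3, 0), (3, 3), (3, 4), (3, 7), (3, 8), (3, 11), (3, 12), (3, 15), (3, 16), (3, 19), (3, 20), (3, 23), (3, 24), (3, 27), (3, 28), (3, 31)]
Unfold 5 (reflect across h@4): 64 holes -> [(0, 1), (0, 2), (0, 5), (0, 6), (0, 9), (0, 10), (0, 13), (0, 14), (0, 17), (0, 18), (0, 21), (0, 22), (0, 25), (0, 26), (0, 29), (0, 30), (3, 0), (3, 3), (3, 4), (3, 7), (3, 8), (3, 11), (3, 12), (3, 15), (3, 16), (3, 19), (3, 20), (3, 23), (3, 24), (3, 27), (3, 28), (3, 31), (4, 0), (4, 3), (4, 4), (4, 7), (4, 8), (4, 11), (4, 12), (4, 15), (4, 16), (4, 19), (4, 20), (4, 23), (4, 24), (4, 27), (4, 28), (4, 31), (7, 1), (7, 2), (7, 5), (7, 6), (7, 9), (7, 10), (7, 13), (7, 14), (7, 17), (7, 18), (7, 21), (7, 22), (7, 25), (7, 26), (7, 29), (7, 30)]

Answer: 64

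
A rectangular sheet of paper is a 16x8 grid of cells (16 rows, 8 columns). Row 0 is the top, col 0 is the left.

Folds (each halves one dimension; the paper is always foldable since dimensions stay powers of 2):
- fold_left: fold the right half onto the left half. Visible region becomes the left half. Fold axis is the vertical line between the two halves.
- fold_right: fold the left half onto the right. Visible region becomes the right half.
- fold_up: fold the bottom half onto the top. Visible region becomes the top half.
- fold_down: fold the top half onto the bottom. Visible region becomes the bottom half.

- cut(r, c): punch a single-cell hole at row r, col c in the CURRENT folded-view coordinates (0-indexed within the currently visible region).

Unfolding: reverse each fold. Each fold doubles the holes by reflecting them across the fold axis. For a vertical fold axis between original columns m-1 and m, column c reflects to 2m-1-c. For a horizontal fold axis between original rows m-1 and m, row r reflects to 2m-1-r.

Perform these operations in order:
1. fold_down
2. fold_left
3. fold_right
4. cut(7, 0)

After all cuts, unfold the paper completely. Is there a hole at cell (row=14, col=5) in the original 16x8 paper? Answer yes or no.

Op 1 fold_down: fold axis h@8; visible region now rows[8,16) x cols[0,8) = 8x8
Op 2 fold_left: fold axis v@4; visible region now rows[8,16) x cols[0,4) = 8x4
Op 3 fold_right: fold axis v@2; visible region now rows[8,16) x cols[2,4) = 8x2
Op 4 cut(7, 0): punch at orig (15,2); cuts so far [(15, 2)]; region rows[8,16) x cols[2,4) = 8x2
Unfold 1 (reflect across v@2): 2 holes -> [(15, 1), (15, 2)]
Unfold 2 (reflect across v@4): 4 holes -> [(15, 1), (15, 2), (15, 5), (15, 6)]
Unfold 3 (reflect across h@8): 8 holes -> [(0, 1), (0, 2), (0, 5), (0, 6), (15, 1), (15, 2), (15, 5), (15, 6)]
Holes: [(0, 1), (0, 2), (0, 5), (0, 6), (15, 1), (15, 2), (15, 5), (15, 6)]

Answer: no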